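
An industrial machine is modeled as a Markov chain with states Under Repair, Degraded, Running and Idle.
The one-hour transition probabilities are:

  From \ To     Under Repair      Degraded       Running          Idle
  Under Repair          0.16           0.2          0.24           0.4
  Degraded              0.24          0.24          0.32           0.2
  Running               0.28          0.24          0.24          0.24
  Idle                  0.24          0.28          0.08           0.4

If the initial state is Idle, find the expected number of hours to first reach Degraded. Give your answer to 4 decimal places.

Let t(s) be the expected number of hours to first reach Degraded from state s, with t(Degraded) = 0. Conditioning on the first hour:
t(Under Repair) = 1 + 0.16·t(Under Repair) + 0.24·t(Running) + 0.4·t(Idle)
t(Running) = 1 + 0.28·t(Under Repair) + 0.24·t(Running) + 0.24·t(Idle)
t(Idle) = 1 + 0.24·t(Under Repair) + 0.08·t(Running) + 0.4·t(Idle)
Solving: t(Under Repair) = 4.2210, t(Running) = 4.1031, t(Idle) = 3.9021.
Expected hours from Idle to Degraded: 3.9021.

3.9021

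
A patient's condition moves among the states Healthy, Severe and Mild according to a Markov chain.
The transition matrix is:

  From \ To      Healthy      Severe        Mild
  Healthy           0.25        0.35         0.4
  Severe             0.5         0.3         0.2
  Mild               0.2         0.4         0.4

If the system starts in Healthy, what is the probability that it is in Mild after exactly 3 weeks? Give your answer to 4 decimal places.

0.3295

Propagate the distribution vector 3 weeks from Healthy.
After 0 weeks: (1.0000, 0.0000, 0.0000)
After 1 week: (0.2500, 0.3500, 0.4000)
After 2 weeks: (0.3175, 0.3525, 0.3300)
After 3 weeks: (0.3216, 0.3489, 0.3295)
P(in Mild after 3 weeks) = 0.3295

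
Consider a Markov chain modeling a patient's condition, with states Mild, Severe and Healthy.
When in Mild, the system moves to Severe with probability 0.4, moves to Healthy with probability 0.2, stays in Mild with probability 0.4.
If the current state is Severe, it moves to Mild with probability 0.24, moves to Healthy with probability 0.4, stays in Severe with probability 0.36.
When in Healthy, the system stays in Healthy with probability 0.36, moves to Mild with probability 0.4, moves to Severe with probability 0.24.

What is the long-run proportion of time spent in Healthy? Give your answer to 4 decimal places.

0.3180

Let the stationary distribution be π with π = πP and π_1 + π_2 + π_3 = 1.
π_1 = 0.4·π_1 + 0.24·π_2 + 0.4·π_3
π_2 = 0.4·π_1 + 0.36·π_2 + 0.24·π_3
Solving with the normalization constraint gives π = (0.3463, 0.3357, 0.3180).
So the stationary probability of Healthy is 0.3180.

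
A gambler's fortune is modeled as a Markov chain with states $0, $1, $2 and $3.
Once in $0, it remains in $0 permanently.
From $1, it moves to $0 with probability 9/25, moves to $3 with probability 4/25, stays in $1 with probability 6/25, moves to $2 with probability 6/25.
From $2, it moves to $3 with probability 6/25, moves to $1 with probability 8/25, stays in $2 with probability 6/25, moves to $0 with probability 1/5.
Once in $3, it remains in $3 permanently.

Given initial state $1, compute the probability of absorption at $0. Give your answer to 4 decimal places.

Let h(s) be the probability of absorption at $0 starting from transient state s. Then h($0) = 1 and h($3) = 0. By first-step analysis:
h($1) = 0.36·1 + 0.24·h($1) + 0.24·h($2) + 0.16·0
h($2) = 0.2·1 + 0.32·h($1) + 0.24·h($2) + 0.24·0
Solving: h($1) = 0.6422, h($2) = 0.5335.
Starting from $1, the probability is 0.6422.

0.6422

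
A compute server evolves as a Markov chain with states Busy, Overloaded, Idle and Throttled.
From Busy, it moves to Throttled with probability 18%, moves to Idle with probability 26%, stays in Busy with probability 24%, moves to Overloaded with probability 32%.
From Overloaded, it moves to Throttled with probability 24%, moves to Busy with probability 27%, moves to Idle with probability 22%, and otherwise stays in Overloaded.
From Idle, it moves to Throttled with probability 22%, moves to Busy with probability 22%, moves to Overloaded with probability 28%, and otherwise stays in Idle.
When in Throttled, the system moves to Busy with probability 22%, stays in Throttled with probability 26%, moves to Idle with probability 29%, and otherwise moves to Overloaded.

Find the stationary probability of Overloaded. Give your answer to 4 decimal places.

Let the stationary distribution be π with π = πP and π_1 + π_2 + π_3 + π_4 = 1.
π_1 = 0.24·π_1 + 0.27·π_2 + 0.22·π_3 + 0.22·π_4
π_2 = 0.32·π_1 + 0.27·π_2 + 0.28·π_3 + 0.23·π_4
π_3 = 0.26·π_1 + 0.22·π_2 + 0.28·π_3 + 0.29·π_4
Solving with the normalization constraint gives π = (0.2385, 0.2755, 0.2609, 0.2250).
So the stationary probability of Overloaded is 0.2755.

0.2755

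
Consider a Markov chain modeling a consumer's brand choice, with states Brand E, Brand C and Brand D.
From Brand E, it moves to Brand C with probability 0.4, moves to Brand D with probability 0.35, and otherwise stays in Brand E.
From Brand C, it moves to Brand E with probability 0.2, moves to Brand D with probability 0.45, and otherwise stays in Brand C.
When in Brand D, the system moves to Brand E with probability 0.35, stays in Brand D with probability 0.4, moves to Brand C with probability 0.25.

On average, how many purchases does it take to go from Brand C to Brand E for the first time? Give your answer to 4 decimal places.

3.7838

Let t(s) be the expected number of purchases to first reach Brand E from state s, with t(Brand E) = 0. Conditioning on the first purchase:
t(Brand C) = 1 + 0.35·t(Brand C) + 0.45·t(Brand D)
t(Brand D) = 1 + 0.25·t(Brand C) + 0.4·t(Brand D)
Solving: t(Brand C) = 3.7838, t(Brand D) = 3.2432.
Expected purchases from Brand C to Brand E: 3.7838.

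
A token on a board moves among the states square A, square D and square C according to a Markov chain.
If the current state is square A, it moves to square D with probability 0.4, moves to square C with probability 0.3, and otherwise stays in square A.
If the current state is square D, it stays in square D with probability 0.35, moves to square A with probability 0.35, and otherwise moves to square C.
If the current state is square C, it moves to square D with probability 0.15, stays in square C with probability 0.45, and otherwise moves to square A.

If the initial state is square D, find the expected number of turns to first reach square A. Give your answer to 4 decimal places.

Let t(s) be the expected number of turns to first reach square A from state s, with t(square A) = 0. Conditioning on the first turn:
t(square D) = 1 + 0.35·t(square D) + 0.3·t(square C)
t(square C) = 1 + 0.15·t(square D) + 0.45·t(square C)
Solving: t(square D) = 2.7200, t(square C) = 2.5600.
Expected turns from square D to square A: 2.7200.

2.7200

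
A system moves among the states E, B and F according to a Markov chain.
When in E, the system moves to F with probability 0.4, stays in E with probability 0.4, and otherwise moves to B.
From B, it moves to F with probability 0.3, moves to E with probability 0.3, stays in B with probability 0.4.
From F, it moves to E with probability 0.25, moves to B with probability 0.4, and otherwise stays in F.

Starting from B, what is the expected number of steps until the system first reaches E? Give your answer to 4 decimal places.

Let t(s) be the expected number of steps to first reach E from state s, with t(E) = 0. Conditioning on the first step:
t(B) = 1 + 0.4·t(B) + 0.3·t(F)
t(F) = 1 + 0.4·t(B) + 0.35·t(F)
Solving: t(B) = 3.5185, t(F) = 3.7037.
Expected steps from B to E: 3.5185.

3.5185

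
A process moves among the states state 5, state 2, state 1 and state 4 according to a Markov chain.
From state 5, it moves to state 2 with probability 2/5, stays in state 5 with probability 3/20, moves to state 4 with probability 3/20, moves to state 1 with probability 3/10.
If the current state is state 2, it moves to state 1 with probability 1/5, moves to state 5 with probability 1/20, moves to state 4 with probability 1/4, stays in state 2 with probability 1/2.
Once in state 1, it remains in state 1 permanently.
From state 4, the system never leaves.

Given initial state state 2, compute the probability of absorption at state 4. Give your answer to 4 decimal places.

0.5432

Let h(s) be the probability of absorption at state 4 starting from transient state s. Then h(state 4) = 1 and h(state 1) = 0. By first-step analysis:
h(state 5) = 0.15·h(state 5) + 0.4·h(state 2) + 0.3·0 + 0.15·1
h(state 2) = 0.05·h(state 5) + 0.5·h(state 2) + 0.2·0 + 0.25·1
Solving: h(state 5) = 0.4321, h(state 2) = 0.5432.
Starting from state 2, the probability is 0.5432.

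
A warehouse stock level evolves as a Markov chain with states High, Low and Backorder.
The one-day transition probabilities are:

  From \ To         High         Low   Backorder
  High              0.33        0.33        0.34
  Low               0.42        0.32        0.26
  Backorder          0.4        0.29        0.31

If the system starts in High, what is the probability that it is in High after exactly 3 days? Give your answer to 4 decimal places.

0.3794

Propagate the distribution vector 3 days from High.
After 0 days: (1.0000, 0.0000, 0.0000)
After 1 day: (0.3300, 0.3300, 0.3400)
After 2 days: (0.3835, 0.3131, 0.3034)
After 3 days: (0.3794, 0.3147, 0.3059)
P(in High after 3 days) = 0.3794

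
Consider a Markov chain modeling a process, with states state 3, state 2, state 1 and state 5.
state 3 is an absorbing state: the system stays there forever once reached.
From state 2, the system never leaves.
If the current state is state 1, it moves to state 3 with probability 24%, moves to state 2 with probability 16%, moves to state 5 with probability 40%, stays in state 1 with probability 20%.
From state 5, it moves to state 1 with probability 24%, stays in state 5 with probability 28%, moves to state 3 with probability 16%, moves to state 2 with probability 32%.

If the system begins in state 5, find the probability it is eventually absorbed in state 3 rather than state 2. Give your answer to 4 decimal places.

0.3867

Let h(s) be the probability of absorption at state 3 starting from transient state s. Then h(state 3) = 1 and h(state 2) = 0. By first-step analysis:
h(state 1) = 0.24·1 + 0.16·0 + 0.2·h(state 1) + 0.4·h(state 5)
h(state 5) = 0.16·1 + 0.32·0 + 0.24·h(state 1) + 0.28·h(state 5)
Solving: h(state 1) = 0.4933, h(state 5) = 0.3867.
Starting from state 5, the probability is 0.3867.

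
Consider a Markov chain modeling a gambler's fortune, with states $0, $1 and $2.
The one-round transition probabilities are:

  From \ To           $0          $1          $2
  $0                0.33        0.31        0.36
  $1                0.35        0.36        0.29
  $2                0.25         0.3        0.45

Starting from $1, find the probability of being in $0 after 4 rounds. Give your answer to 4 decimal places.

0.3069

Propagate the distribution vector 4 rounds from $1.
After 0 rounds: (0.0000, 1.0000, 0.0000)
After 1 round: (0.3500, 0.3600, 0.2900)
After 2 rounds: (0.3140, 0.3251, 0.3609)
After 3 rounds: (0.3076, 0.3226, 0.3697)
After 4 rounds: (0.3069, 0.3224, 0.3707)
P(in $0 after 4 rounds) = 0.3069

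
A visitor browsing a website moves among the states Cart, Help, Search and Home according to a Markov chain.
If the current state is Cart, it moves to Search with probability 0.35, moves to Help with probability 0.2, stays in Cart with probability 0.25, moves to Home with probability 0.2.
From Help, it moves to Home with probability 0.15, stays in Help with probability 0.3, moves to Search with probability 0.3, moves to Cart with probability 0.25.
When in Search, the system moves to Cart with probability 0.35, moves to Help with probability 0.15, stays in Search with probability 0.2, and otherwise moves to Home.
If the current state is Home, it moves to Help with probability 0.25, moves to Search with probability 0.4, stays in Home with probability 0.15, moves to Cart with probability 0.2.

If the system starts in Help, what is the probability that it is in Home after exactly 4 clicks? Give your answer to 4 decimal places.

Propagate the distribution vector 4 clicks from Help.
After 0 clicks: (0.0000, 1.0000, 0.0000, 0.0000)
After 1 click: (0.2500, 0.3000, 0.3000, 0.1500)
After 2 clicks: (0.2725, 0.2225, 0.2975, 0.2075)
After 3 clicks: (0.2694, 0.2178, 0.3046, 0.2083)
After 4 clicks: (0.2701, 0.2170, 0.3038, 0.2092)
P(in Home after 4 clicks) = 0.2092

0.2092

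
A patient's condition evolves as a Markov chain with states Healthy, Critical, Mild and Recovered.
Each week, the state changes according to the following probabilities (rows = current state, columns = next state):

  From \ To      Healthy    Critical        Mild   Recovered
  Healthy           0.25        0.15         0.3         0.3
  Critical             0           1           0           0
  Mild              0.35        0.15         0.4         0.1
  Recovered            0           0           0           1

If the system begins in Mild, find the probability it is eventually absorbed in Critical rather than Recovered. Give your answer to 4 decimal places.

Let h(s) be the probability of absorption at Critical starting from transient state s. Then h(Critical) = 1 and h(Recovered) = 0. By first-step analysis:
h(Healthy) = 0.25·h(Healthy) + 0.15·1 + 0.3·h(Mild) + 0.3·0
h(Mild) = 0.35·h(Healthy) + 0.15·1 + 0.4·h(Mild) + 0.1·0
Solving: h(Healthy) = 0.3913, h(Mild) = 0.4783.
Starting from Mild, the probability is 0.4783.

0.4783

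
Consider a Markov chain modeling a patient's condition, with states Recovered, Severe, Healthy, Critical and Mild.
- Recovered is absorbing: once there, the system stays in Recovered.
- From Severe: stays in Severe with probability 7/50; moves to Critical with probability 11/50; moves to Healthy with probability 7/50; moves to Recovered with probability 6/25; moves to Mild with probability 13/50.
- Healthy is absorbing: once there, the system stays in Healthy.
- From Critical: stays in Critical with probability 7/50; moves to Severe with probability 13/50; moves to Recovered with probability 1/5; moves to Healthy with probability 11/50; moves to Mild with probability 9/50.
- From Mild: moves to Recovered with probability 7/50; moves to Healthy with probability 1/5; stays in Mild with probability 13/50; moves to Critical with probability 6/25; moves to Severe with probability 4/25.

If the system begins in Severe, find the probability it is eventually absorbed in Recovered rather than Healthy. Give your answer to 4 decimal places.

Let h(s) be the probability of absorption at Recovered starting from transient state s. Then h(Recovered) = 1 and h(Healthy) = 0. By first-step analysis:
h(Severe) = 0.24·1 + 0.14·h(Severe) + 0.14·0 + 0.22·h(Critical) + 0.26·h(Mild)
h(Critical) = 0.2·1 + 0.26·h(Severe) + 0.22·0 + 0.14·h(Critical) + 0.18·h(Mild)
h(Mild) = 0.14·1 + 0.16·h(Severe) + 0.2·0 + 0.24·h(Critical) + 0.26·h(Mild)
Solving: h(Severe) = 0.5476, h(Critical) = 0.4962, h(Mild) = 0.4685.
Starting from Severe, the probability is 0.5476.

0.5476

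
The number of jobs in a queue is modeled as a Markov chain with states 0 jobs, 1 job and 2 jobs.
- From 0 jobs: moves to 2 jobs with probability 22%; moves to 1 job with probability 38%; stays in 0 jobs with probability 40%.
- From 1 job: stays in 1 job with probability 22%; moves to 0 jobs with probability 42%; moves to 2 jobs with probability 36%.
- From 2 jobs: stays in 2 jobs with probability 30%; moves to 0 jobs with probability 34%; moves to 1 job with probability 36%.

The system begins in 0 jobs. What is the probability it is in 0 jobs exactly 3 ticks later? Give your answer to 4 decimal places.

Propagate the distribution vector 3 ticks from 0 jobs.
After 0 ticks: (1.0000, 0.0000, 0.0000)
After 1 tick: (0.4000, 0.3800, 0.2200)
After 2 ticks: (0.3944, 0.3148, 0.2908)
After 3 ticks: (0.3888, 0.3238, 0.2873)
P(in 0 jobs after 3 ticks) = 0.3888

0.3888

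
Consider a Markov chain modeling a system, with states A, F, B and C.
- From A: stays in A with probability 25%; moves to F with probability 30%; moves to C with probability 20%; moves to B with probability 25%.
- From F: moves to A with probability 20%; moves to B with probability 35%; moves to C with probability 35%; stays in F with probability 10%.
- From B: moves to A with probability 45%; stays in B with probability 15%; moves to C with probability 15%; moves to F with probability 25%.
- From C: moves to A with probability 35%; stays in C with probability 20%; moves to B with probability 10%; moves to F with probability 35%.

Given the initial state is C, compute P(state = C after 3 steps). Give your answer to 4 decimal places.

0.2230

Propagate the distribution vector 3 steps from C.
After 0 steps: (0.0000, 0.0000, 0.0000, 1.0000)
After 1 step: (0.3500, 0.3500, 0.1000, 0.2000)
After 2 steps: (0.2725, 0.2350, 0.2450, 0.2475)
After 3 steps: (0.3120, 0.2531, 0.2119, 0.2230)
P(in C after 3 steps) = 0.2230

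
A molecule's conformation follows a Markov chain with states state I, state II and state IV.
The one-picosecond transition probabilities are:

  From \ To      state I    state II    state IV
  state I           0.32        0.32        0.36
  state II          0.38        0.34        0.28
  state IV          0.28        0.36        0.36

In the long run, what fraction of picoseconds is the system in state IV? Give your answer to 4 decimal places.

0.3328

Let the stationary distribution be π with π = πP and π_1 + π_2 + π_3 = 1.
π_1 = 0.32·π_1 + 0.38·π_2 + 0.28·π_3
π_2 = 0.32·π_1 + 0.34·π_2 + 0.36·π_3
Solving with the normalization constraint gives π = (0.3271, 0.3401, 0.3328).
So the stationary probability of state IV is 0.3328.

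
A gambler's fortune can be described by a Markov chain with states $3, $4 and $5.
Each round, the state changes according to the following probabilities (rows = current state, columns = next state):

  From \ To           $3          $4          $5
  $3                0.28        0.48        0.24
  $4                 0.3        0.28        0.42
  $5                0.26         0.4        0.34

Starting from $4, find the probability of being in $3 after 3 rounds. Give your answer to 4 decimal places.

Propagate the distribution vector 3 rounds from $4.
After 0 rounds: (0.0000, 1.0000, 0.0000)
After 1 round: (0.3000, 0.2800, 0.4200)
After 2 rounds: (0.2772, 0.3904, 0.3324)
After 3 rounds: (0.2812, 0.3753, 0.3435)
P(in $3 after 3 rounds) = 0.2812

0.2812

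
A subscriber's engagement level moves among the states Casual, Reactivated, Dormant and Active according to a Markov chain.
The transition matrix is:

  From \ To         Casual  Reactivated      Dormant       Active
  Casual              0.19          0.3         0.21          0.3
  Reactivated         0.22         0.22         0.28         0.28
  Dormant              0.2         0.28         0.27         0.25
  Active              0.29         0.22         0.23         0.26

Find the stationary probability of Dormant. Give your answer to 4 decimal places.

0.2480

Let the stationary distribution be π with π = πP and π_1 + π_2 + π_3 + π_4 = 1.
π_1 = 0.19·π_1 + 0.22·π_2 + 0.2·π_3 + 0.29·π_4
π_2 = 0.3·π_1 + 0.22·π_2 + 0.28·π_3 + 0.22·π_4
π_3 = 0.21·π_1 + 0.28·π_2 + 0.27·π_3 + 0.23·π_4
Solving with the normalization constraint gives π = (0.2272, 0.2531, 0.2480, 0.2717).
So the stationary probability of Dormant is 0.2480.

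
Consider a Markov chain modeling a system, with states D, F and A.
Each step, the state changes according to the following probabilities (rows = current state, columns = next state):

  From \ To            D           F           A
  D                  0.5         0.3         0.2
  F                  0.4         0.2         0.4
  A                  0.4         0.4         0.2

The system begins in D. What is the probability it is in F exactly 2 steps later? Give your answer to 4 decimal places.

0.2900

Sum over the intermediate state after 1 step:
P = P(D→D)·P(D→F) + P(D→F)·P(F→F) + P(D→A)·P(A→F)
  = 0.5×0.3 + 0.3×0.2 + 0.2×0.4
  = 0.1500 + 0.0600 + 0.0800 = 0.2900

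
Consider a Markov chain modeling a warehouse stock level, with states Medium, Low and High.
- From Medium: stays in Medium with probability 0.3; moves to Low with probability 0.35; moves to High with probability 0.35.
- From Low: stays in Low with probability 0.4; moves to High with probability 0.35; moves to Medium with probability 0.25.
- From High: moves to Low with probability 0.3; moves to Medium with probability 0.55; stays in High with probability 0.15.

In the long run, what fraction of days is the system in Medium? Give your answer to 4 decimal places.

0.3553

Let the stationary distribution be π with π = πP and π_1 + π_2 + π_3 = 1.
π_1 = 0.3·π_1 + 0.25·π_2 + 0.55·π_3
π_2 = 0.35·π_1 + 0.4·π_2 + 0.3·π_3
Solving with the normalization constraint gives π = (0.3553, 0.3531, 0.2917).
So the stationary probability of Medium is 0.3553.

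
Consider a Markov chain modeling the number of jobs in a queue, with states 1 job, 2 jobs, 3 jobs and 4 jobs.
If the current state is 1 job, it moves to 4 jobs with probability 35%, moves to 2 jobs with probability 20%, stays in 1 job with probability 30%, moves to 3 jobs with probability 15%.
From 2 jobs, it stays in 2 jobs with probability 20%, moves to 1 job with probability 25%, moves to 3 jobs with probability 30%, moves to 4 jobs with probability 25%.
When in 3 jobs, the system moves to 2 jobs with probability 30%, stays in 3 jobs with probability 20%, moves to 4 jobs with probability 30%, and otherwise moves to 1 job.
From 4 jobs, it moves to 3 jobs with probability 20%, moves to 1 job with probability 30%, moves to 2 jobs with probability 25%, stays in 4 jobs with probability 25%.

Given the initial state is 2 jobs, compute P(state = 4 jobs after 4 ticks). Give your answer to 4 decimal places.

Propagate the distribution vector 4 ticks from 2 jobs.
After 0 ticks: (0.0000, 1.0000, 0.0000, 0.0000)
After 1 tick: (0.2500, 0.2000, 0.3000, 0.2500)
After 2 ticks: (0.2600, 0.2425, 0.2075, 0.2900)
After 3 ticks: (0.2671, 0.2353, 0.2113, 0.2864)
After 4 ticks: (0.2671, 0.2354, 0.2102, 0.2873)
P(in 4 jobs after 4 ticks) = 0.2873

0.2873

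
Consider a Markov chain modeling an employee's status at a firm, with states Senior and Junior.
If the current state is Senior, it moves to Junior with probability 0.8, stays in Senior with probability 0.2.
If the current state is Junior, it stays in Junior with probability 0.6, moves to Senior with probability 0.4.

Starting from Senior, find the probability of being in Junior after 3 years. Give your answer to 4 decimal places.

0.6720

Propagate the distribution vector 3 years from Senior.
After 0 years: (1.0000, 0.0000)
After 1 year: (0.2000, 0.8000)
After 2 years: (0.3600, 0.6400)
After 3 years: (0.3280, 0.6720)
P(in Junior after 3 years) = 0.6720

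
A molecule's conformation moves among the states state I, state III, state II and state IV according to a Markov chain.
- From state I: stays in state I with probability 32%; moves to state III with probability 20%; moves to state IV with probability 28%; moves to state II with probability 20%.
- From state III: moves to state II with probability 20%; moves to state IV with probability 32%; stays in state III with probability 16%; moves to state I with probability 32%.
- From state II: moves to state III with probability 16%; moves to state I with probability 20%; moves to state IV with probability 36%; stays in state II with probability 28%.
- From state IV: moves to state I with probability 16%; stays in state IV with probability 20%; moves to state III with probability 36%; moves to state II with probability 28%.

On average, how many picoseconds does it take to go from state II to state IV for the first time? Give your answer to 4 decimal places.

Let t(s) be the expected number of picoseconds to first reach state IV from state s, with t(state IV) = 0. Conditioning on the first picosecond:
t(state I) = 1 + 0.32·t(state I) + 0.2·t(state III) + 0.2·t(state II)
t(state III) = 1 + 0.32·t(state I) + 0.16·t(state III) + 0.2·t(state II)
t(state II) = 1 + 0.2·t(state I) + 0.16·t(state III) + 0.28·t(state II)
Solving: t(state I) = 3.2814, t(state III) = 3.1552, t(state II) = 3.0015.
Expected picoseconds from state II to state IV: 3.0015.

3.0015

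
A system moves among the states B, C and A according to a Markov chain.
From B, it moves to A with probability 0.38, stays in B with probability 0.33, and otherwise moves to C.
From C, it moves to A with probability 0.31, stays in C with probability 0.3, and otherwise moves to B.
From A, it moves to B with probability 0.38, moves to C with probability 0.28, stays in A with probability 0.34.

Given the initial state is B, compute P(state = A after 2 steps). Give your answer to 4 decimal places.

0.3445

Sum over the intermediate state after 1 step:
P = P(B→B)·P(B→A) + P(B→C)·P(C→A) + P(B→A)·P(A→A)
  = 0.33×0.38 + 0.29×0.31 + 0.38×0.34
  = 0.1254 + 0.0899 + 0.1292 = 0.3445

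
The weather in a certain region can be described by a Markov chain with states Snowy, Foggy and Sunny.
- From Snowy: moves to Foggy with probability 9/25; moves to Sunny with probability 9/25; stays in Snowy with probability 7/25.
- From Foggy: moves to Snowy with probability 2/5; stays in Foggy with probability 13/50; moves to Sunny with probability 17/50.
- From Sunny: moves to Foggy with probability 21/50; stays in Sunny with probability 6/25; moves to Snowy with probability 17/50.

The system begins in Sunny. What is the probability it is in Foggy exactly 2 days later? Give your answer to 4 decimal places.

Sum over the intermediate state after 1 day:
P = P(Sunny→Snowy)·P(Snowy→Foggy) + P(Sunny→Foggy)·P(Foggy→Foggy) + P(Sunny→Sunny)·P(Sunny→Foggy)
  = 0.34×0.36 + 0.42×0.26 + 0.24×0.42
  = 0.1224 + 0.1092 + 0.1008 = 0.3324

0.3324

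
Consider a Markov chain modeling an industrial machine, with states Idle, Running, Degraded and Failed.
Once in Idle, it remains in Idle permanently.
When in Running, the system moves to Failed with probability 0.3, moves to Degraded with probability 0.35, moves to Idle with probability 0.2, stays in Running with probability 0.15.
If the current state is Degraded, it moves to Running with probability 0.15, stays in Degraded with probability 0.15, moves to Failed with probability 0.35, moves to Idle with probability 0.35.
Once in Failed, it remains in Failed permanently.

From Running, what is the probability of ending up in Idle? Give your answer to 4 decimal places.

Let h(s) be the probability of absorption at Idle starting from transient state s. Then h(Idle) = 1 and h(Failed) = 0. By first-step analysis:
h(Running) = 0.2·1 + 0.15·h(Running) + 0.35·h(Degraded) + 0.3·0
h(Degraded) = 0.35·1 + 0.15·h(Running) + 0.15·h(Degraded) + 0.35·0
Solving: h(Running) = 0.4366, h(Degraded) = 0.4888.
Starting from Running, the probability is 0.4366.

0.4366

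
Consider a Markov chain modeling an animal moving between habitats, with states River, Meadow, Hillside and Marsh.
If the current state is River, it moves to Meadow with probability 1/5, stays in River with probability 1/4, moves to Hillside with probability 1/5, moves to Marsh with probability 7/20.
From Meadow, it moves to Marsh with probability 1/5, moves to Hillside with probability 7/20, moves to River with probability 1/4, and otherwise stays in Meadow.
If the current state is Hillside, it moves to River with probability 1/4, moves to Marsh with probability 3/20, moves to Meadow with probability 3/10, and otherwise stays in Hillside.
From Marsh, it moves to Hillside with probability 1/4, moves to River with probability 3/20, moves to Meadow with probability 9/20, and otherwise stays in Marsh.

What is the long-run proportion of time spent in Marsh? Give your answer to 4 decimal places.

Let the stationary distribution be π with π = πP and π_1 + π_2 + π_3 + π_4 = 1.
π_1 = 0.25·π_1 + 0.25·π_2 + 0.25·π_3 + 0.15·π_4
π_2 = 0.2·π_1 + 0.2·π_2 + 0.3·π_3 + 0.45·π_4
π_3 = 0.2·π_1 + 0.35·π_2 + 0.3·π_3 + 0.25·π_4
Solving with the normalization constraint gives π = (0.2290, 0.2805, 0.2806, 0.2098).
So the stationary probability of Marsh is 0.2098.

0.2098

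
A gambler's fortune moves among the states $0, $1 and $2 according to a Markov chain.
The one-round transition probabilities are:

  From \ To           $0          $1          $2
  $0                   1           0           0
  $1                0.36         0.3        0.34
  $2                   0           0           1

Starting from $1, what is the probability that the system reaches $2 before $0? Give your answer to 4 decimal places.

Let h(s) be the probability of absorption at $2 starting from transient state s. Then h($2) = 1 and h($0) = 0. By first-step analysis:
h($1) = 0.36·0 + 0.3·h($1) + 0.34·1
Solving: h($1) = 0.4857.
Starting from $1, the probability is 0.4857.

0.4857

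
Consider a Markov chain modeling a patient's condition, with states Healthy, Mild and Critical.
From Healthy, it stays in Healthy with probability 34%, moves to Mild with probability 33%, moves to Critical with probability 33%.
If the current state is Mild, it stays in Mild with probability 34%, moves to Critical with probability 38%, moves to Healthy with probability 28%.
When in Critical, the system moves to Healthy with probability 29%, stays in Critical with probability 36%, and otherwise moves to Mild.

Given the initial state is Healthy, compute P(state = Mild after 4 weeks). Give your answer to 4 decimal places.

0.3406

Propagate the distribution vector 4 weeks from Healthy.
After 0 weeks: (1.0000, 0.0000, 0.0000)
After 1 week: (0.3400, 0.3300, 0.3300)
After 2 weeks: (0.3037, 0.3399, 0.3564)
After 3 weeks: (0.3018, 0.3405, 0.3577)
After 4 weeks: (0.3017, 0.3406, 0.3578)
P(in Mild after 4 weeks) = 0.3406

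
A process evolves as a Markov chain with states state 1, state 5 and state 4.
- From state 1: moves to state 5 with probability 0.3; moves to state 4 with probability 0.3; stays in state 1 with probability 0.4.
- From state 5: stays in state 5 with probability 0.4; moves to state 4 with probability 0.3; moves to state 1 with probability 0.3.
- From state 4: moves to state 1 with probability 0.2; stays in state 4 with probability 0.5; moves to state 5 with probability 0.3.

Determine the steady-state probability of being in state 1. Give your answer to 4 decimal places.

Let the stationary distribution be π with π = πP and π_1 + π_2 + π_3 = 1.
π_1 = 0.4·π_1 + 0.3·π_2 + 0.2·π_3
π_2 = 0.3·π_1 + 0.4·π_2 + 0.3·π_3
Solving with the normalization constraint gives π = (0.2917, 0.3333, 0.3750).
So the stationary probability of state 1 is 0.2917.

0.2917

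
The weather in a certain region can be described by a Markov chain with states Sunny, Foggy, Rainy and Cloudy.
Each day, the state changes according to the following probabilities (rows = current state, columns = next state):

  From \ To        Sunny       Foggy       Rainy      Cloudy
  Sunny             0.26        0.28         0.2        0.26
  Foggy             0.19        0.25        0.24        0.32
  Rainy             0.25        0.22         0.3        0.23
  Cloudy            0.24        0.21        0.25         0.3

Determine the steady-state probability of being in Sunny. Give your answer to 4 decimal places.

Let the stationary distribution be π with π = πP and π_1 + π_2 + π_3 + π_4 = 1.
π_1 = 0.26·π_1 + 0.19·π_2 + 0.25·π_3 + 0.24·π_4
π_2 = 0.28·π_1 + 0.25·π_2 + 0.22·π_3 + 0.21·π_4
π_3 = 0.2·π_1 + 0.24·π_2 + 0.3·π_3 + 0.25·π_4
Solving with the normalization constraint gives π = (0.2353, 0.2385, 0.2483, 0.2780).
So the stationary probability of Sunny is 0.2353.

0.2353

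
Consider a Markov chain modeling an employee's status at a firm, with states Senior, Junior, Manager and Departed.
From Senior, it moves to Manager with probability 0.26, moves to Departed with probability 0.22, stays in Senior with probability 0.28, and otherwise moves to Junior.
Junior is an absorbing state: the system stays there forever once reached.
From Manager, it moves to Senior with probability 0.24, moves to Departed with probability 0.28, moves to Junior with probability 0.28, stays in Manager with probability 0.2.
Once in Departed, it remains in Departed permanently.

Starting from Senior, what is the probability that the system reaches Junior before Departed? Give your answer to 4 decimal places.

0.5156

Let h(s) be the probability of absorption at Junior starting from transient state s. Then h(Junior) = 1 and h(Departed) = 0. By first-step analysis:
h(Senior) = 0.28·h(Senior) + 0.24·1 + 0.26·h(Manager) + 0.22·0
h(Manager) = 0.24·h(Senior) + 0.28·1 + 0.2·h(Manager) + 0.28·0
Solving: h(Senior) = 0.5156, h(Manager) = 0.5047.
Starting from Senior, the probability is 0.5156.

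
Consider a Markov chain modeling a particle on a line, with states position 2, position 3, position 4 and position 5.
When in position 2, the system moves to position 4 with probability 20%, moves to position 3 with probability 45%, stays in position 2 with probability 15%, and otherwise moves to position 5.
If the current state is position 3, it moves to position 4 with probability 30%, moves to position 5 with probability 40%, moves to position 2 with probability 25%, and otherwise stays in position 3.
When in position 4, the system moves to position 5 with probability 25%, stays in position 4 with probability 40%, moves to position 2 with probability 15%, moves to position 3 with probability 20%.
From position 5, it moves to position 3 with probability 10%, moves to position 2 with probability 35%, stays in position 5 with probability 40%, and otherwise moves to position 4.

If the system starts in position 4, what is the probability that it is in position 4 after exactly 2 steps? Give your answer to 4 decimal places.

Propagate the distribution vector 2 steps from position 4.
After 0 steps: (0.0000, 0.0000, 1.0000, 0.0000)
After 1 step: (0.1500, 0.2000, 0.4000, 0.2500)
After 2 steps: (0.2200, 0.1825, 0.2875, 0.3100)
P(in position 4 after 2 steps) = 0.2875

0.2875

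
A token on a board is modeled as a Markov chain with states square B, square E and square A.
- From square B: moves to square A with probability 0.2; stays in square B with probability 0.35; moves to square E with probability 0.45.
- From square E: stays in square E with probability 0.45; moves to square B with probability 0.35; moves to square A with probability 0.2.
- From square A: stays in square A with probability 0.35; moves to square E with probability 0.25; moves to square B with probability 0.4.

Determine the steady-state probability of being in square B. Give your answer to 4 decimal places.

Let the stationary distribution be π with π = πP and π_1 + π_2 + π_3 = 1.
π_1 = 0.35·π_1 + 0.35·π_2 + 0.4·π_3
π_2 = 0.45·π_1 + 0.45·π_2 + 0.25·π_3
Solving with the normalization constraint gives π = (0.3618, 0.4029, 0.2353).
So the stationary probability of square B is 0.3618.

0.3618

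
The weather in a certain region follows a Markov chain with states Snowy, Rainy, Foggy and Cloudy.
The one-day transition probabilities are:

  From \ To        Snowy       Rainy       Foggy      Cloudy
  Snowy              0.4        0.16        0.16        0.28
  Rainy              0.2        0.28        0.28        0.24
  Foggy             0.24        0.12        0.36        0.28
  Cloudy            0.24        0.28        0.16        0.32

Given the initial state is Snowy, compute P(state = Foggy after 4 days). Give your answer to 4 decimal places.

0.2307

Propagate the distribution vector 4 days from Snowy.
After 0 days: (1.0000, 0.0000, 0.0000, 0.0000)
After 1 day: (0.4000, 0.1600, 0.1600, 0.2800)
After 2 days: (0.2976, 0.2064, 0.2112, 0.2848)
After 3 days: (0.2794, 0.2105, 0.2270, 0.2831)
After 4 days: (0.2763, 0.2102, 0.2307, 0.2829)
P(in Foggy after 4 days) = 0.2307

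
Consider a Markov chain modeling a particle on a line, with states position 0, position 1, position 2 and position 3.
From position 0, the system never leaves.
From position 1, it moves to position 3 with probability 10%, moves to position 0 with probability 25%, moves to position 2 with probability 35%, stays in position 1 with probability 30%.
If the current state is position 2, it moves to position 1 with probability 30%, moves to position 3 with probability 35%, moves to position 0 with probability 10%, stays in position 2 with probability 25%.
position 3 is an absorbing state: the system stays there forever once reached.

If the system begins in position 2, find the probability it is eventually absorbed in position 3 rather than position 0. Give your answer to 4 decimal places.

Let h(s) be the probability of absorption at position 3 starting from transient state s. Then h(position 3) = 1 and h(position 0) = 0. By first-step analysis:
h(position 1) = 0.25·0 + 0.3·h(position 1) + 0.35·h(position 2) + 0.1·1
h(position 2) = 0.1·0 + 0.3·h(position 1) + 0.25·h(position 2) + 0.35·1
Solving: h(position 1) = 0.4702, h(position 2) = 0.6548.
Starting from position 2, the probability is 0.6548.

0.6548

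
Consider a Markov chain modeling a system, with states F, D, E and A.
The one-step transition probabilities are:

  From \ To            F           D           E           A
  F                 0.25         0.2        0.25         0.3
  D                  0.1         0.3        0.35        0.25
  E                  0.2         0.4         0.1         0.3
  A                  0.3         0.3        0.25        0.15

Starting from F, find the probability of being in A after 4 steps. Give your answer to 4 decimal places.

Propagate the distribution vector 4 steps from F.
After 0 steps: (1.0000, 0.0000, 0.0000, 0.0000)
After 1 step: (0.2500, 0.2000, 0.2500, 0.3000)
After 2 steps: (0.2225, 0.3000, 0.2325, 0.2450)
After 3 steps: (0.2056, 0.3010, 0.2451, 0.2483)
After 4 steps: (0.2050, 0.3040, 0.2433, 0.2477)
P(in A after 4 steps) = 0.2477

0.2477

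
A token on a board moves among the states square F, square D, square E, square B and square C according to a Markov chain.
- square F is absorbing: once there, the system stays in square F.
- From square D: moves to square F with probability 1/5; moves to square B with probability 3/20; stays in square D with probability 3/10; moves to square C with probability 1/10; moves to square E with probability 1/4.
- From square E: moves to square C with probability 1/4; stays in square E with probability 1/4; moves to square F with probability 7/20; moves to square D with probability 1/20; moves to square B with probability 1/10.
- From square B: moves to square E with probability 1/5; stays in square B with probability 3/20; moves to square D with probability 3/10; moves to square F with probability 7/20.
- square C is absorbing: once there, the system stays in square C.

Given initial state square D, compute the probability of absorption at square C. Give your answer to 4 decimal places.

0.3230

Let h(s) be the probability of absorption at square C starting from transient state s. Then h(square C) = 1 and h(square F) = 0. By first-step analysis:
h(square D) = 0.2·0 + 0.3·h(square D) + 0.25·h(square E) + 0.15·h(square B) + 0.1·1
h(square E) = 0.35·0 + 0.05·h(square D) + 0.25·h(square E) + 0.1·h(square B) + 0.25·1
h(square B) = 0.35·0 + 0.3·h(square D) + 0.2·h(square E) + 0.15·h(square B)
Solving: h(square D) = 0.3230, h(square E) = 0.3821, h(square B) = 0.2039.
Starting from square D, the probability is 0.3230.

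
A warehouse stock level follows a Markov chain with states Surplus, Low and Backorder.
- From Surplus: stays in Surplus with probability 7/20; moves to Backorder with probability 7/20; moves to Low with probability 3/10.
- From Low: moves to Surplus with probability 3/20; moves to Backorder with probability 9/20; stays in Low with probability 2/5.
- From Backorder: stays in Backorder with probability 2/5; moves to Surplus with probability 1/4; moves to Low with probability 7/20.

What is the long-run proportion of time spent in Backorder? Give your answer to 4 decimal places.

0.4059

Let the stationary distribution be π with π = πP and π_1 + π_2 + π_3 = 1.
π_1 = 0.35·π_1 + 0.15·π_2 + 0.25·π_3
π_2 = 0.3·π_1 + 0.4·π_2 + 0.35·π_3
Solving with the normalization constraint gives π = (0.2382, 0.3559, 0.4059).
So the stationary probability of Backorder is 0.4059.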